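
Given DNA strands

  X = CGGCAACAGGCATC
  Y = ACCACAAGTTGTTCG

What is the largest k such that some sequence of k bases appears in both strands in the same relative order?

Taking C (X #1, Y #2); then C (X #4, Y #3); then A (X #5, Y #4); then A (X #6, Y #6); then A (X #8, Y #7); then G (X #9, Y #8); then G (X #10, Y #11); then T (X #13, Y #13); then C (X #14, Y #14) gives a common subsequence of length 9. Since dp[14][15] = 9, nothing longer is possible.

9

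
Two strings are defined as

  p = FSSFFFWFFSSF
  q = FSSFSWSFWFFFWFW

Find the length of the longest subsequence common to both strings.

9

One common subsequence of length 9: F at p[1]=q[1], then S at p[2]=q[2], then S at p[3]=q[3], then F at p[4]=q[4], then F at p[5]=q[8], then F at p[6]=q[10], then F at p[8]=q[11], then F at p[9]=q[12], then F at p[12]=q[14], and the DP table's final entry dp[12][15] is also 9, so no common subsequence is longer.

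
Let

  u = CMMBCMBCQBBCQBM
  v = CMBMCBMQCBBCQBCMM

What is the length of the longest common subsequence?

12

Taking C [1,1]; then M [2,2]; then M [3,4]; then B [4,6]; then M [6,7]; then C [8,9]; then B [10,10]; then B [11,11]; then C [12,12]; then Q [13,13]; then B [14,14]; then M [15,17] gives a common subsequence of length 12. Since dp[15][17] = 12, nothing longer is possible.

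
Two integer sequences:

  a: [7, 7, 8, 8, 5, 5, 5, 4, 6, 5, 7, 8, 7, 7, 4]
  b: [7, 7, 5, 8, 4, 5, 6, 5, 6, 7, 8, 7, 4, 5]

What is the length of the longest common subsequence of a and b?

Match 7 at a[1]=b[1]; then 7 at a[2]=b[2]; then 8 at a[3]=b[4]; then 5 at a[5]=b[6]; then 5 at a[7]=b[8]; then 6 at a[9]=b[9]; then 7 at a[11]=b[10]; then 8 at a[12]=b[11]; then 7 at a[14]=b[12]; then 4 at a[15]=b[13] — 10 values in the same relative order in both. The LCS DP gives dp[15][14] = 10, so this is optimal.

10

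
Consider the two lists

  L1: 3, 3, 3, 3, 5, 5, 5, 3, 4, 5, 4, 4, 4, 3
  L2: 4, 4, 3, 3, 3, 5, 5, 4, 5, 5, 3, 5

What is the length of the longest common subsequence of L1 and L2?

Match 3 [1,3], 3 [2,4], 3 [3,5], 5 [5,7], 5 [6,9], 5 [7,10], 3 [8,11], 5 [10,12] — 8 values in the same relative order in both. dp[14][12] = 8 confirms this is the maximum.

8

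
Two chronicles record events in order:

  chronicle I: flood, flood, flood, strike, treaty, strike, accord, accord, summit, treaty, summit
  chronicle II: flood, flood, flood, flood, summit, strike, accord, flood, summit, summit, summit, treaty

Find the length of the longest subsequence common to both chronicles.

One common subsequence of length 7: flood (chronicle I #1, chronicle II #2); then flood (chronicle I #2, chronicle II #3); then flood (chronicle I #3, chronicle II #4); then strike (chronicle I #6, chronicle II #6); then accord (chronicle I #7, chronicle II #7); then summit (chronicle I #9, chronicle II #11); then treaty (chronicle I #10, chronicle II #12). dp[11][12] = 7 confirms this is the maximum.

7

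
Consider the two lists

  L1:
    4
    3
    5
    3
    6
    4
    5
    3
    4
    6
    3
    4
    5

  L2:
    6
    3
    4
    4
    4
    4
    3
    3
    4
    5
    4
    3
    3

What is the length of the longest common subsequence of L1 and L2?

Pick 4 at L1[1]=L2[6] → 3 at L1[2]=L2[7] → 3 at L1[4]=L2[8] → 4 at L1[6]=L2[9] → 5 at L1[7]=L2[10] → 3 at L1[8]=L2[12] → 3 at L1[11]=L2[13]; all 7 values appear in both, in order. Since dp[13][13] = 7, nothing longer is possible.

7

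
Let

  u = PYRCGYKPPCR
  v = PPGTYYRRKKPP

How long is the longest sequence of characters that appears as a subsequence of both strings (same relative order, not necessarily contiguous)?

Let dp[i][j] be the LCS length of the first i characters of u and the first j characters of v. dp[i][j] = dp[i-1][j-1]+1 when the i-th and j-th characters match, else max(dp[i-1][j], dp[i][j-1]).
    ·  P  P  G  T  Y  Y  R  R  K  K  P  P
 ·  0  0  0  0  0  0  0  0  0  0  0  0  0
 P  0  1  1  1  1  1  1  1  1  1  1  1  1
 Y  0  1  1  1  1  2  2  2  2  2  2  2  2
 R  0  1  1  1  1  2  2  3  3  3  3  3  3
 C  0  1  1  1  1  2  2  3  3  3  3  3  3
 G  0  1  1  2  2  2  2  3  3  3  3  3  3
 Y  0  1  1  2  2  3  3  3  3  3  3  3  3
 K  0  1  1  2  2  3  3  3  3  4  4  4  4
 P  0  1  2  2  2  3  3  3  3  4  4  5  5
 P  0  1  2  2  2  3  3  3  3  4  4  5  6
 C  0  1  2  2  2  3  3  3  3  4  4  5  6
 R  0  1  2  2  2  3  3  4  4  4  4  5  6
dp[11][12] = 6. One LCS (by backtracking along matches): PYRKPP.

6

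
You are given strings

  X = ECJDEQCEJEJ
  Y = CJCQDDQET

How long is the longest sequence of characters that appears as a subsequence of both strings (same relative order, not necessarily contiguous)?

5

Let dp[i][j] be the LCS length of the first i characters of X and the first j characters of Y. dp[i][j] = dp[i-1][j-1]+1 when the i-th and j-th characters match, else max(dp[i-1][j], dp[i][j-1]).
    ·  C  J  C  Q  D  D  Q  E  T
 ·  0  0  0  0  0  0  0  0  0  0
 E  0  0  0  0  0  0  0  0  1  1
 C  0  1  1  1  1  1  1  1  1  1
 J  0  1  2  2  2  2  2  2  2  2
 D  0  1  2  2  2  3  3  3  3  3
 E  0  1  2  2  2  3  3  3  4  4
 Q  0  1  2  2  3  3  3  4  4  4
 C  0  1  2  3  3  3  3  4  4  4
 E  0  1  2  3  3  3  3  4  5  5
 J  0  1  2  3  3  3  3  4  5  5
 E  0  1  2  3  3  3  3  4  5  5
 J  0  1  2  3  3  3  3  4  5  5
dp[11][9] = 5. One LCS (by backtracking along matches): CJDQE.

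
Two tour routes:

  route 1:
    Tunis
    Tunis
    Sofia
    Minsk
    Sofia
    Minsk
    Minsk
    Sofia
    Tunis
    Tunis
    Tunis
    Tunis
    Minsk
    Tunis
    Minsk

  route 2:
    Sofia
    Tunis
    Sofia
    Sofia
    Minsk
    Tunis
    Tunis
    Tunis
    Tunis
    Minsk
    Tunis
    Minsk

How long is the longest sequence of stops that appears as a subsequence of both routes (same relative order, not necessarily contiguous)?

11

Pick Tunis (route 1 #2, route 2 #2); then Sofia (route 1 #3, route 2 #3); then Sofia (route 1 #5, route 2 #4); then Minsk (route 1 #7, route 2 #5); then Tunis (route 1 #9, route 2 #6); then Tunis (route 1 #10, route 2 #7); then Tunis (route 1 #11, route 2 #8); then Tunis (route 1 #12, route 2 #9); then Minsk (route 1 #13, route 2 #10); then Tunis (route 1 #14, route 2 #11); then Minsk (route 1 #15, route 2 #12); all 11 stops appear in both, in order. The LCS DP gives dp[15][12] = 11, so this is optimal.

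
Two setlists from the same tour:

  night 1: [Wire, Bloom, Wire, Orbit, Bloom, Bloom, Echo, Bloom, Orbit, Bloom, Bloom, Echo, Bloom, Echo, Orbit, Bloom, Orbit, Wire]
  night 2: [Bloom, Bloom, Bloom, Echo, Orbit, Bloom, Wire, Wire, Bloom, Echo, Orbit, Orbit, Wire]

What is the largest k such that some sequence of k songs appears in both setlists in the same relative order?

11

Pick Bloom [2,1], then Bloom [5,2], then Bloom [6,3], then Echo [7,4], then Orbit [9,5], then Bloom [10,6], then Bloom [13,9], then Echo [14,10], then Orbit [15,11], then Orbit [17,12], then Wire [18,13]; all 11 songs appear in both, in order. Since dp[18][13] = 11, nothing longer is possible.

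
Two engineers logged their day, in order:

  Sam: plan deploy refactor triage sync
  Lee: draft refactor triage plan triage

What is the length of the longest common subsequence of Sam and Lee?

Match plan (Sam #1, Lee #4) → triage (Sam #4, Lee #5) — 2 tasks in the same relative order in both. The LCS DP gives dp[5][5] = 2, so this is optimal.

2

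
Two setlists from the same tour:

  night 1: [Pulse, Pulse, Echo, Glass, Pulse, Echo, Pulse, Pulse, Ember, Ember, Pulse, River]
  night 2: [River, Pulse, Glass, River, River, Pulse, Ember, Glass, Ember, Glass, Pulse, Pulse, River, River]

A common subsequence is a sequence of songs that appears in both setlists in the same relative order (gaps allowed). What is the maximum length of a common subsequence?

7

Taking Pulse (night 1 #2, night 2 #2) → Glass (night 1 #4, night 2 #3) → Pulse (night 1 #8, night 2 #6) → Ember (night 1 #9, night 2 #7) → Ember (night 1 #10, night 2 #9) → Pulse (night 1 #11, night 2 #12) → River (night 1 #12, night 2 #14) gives a common subsequence of length 7. The LCS DP gives dp[12][14] = 7, so this is optimal.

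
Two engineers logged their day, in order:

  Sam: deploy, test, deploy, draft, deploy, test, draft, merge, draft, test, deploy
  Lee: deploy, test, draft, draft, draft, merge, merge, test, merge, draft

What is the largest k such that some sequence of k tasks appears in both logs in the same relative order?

One common subsequence of length 6: deploy (Sam #1, Lee #1), test (Sam #2, Lee #2), draft (Sam #4, Lee #5), test (Sam #6, Lee #8), merge (Sam #8, Lee #9), draft (Sam #9, Lee #10). dp[11][10] = 6 confirms this is the maximum.

6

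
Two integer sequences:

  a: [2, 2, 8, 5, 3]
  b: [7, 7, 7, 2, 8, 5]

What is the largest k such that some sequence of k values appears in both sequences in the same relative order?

3

Let dp[i][j] be the LCS length of the first i values of a and the first j values of b. dp[i][j] = dp[i-1][j-1]+1 when the i-th and j-th values match, else max(dp[i-1][j], dp[i][j-1]).
    ·  7  7  7  2  8  5
 ·  0  0  0  0  0  0  0
 2  0  0  0  0  1  1  1
 2  0  0  0  0  1  1  1
 8  0  0  0  0  1  2  2
 5  0  0  0  0  1  2  3
 3  0  0  0  0  1  2  3
dp[5][6] = 3. One LCS (by backtracking along matches): 2, 8, 5.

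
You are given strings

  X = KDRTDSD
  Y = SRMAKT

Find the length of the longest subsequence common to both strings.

2

Let dp[i][j] be the LCS length of the first i characters of X and the first j characters of Y. dp[i][j] = dp[i-1][j-1]+1 when the i-th and j-th characters match, else max(dp[i-1][j], dp[i][j-1]).
    ·  S  R  M  A  K  T
 ·  0  0  0  0  0  0  0
 K  0  0  0  0  0  1  1
 D  0  0  0  0  0  1  1
 R  0  0  1  1  1  1  1
 T  0  0  1  1  1  1  2
 D  0  0  1  1  1  1  2
 S  0  1  1  1  1  1  2
 D  0  1  1  1  1  1  2
dp[7][6] = 2. One LCS (by backtracking along matches): KT.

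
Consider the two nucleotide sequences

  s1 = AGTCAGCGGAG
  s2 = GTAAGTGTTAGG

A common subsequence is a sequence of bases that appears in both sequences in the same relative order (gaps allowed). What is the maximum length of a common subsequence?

Let dp[i][j] be the LCS length of the first i bases of s1 and the first j bases of s2. dp[i][j] = dp[i-1][j-1]+1 when the i-th and j-th bases match, else max(dp[i-1][j], dp[i][j-1]).
    ·  G  T  A  A  G  T  G  T  T  A  G  G
 ·  0  0  0  0  0  0  0  0  0  0  0  0  0
 A  0  0  0  1  1  1  1  1  1  1  1  1  1
 G  0  1  1  1  1  2  2  2  2  2  2  2  2
 T  0  1  2  2  2  2  3  3  3  3  3  3  3
 C  0  1  2  2  2  2  3  3  3  3  3  3  3
 A  0  1  2  3  3  3  3  3  3  3  4  4  4
 G  0  1  2  3  3  4  4  4  4  4  4  5  5
 C  0  1  2  3  3  4  4  4  4  4  4  5  5
 G  0  1  2  3  3  4  4  5  5  5  5  5  6
 G  0  1  2  3  3  4  4  5  5  5  5  6  6
 A  0  1  2  3  4  4  4  5  5  5  6  6  6
 G  0  1  2  3  4  5  5  5  5  5  6  7  7
dp[11][12] = 7. One LCS (by backtracking along matches): GTAGGGG.

7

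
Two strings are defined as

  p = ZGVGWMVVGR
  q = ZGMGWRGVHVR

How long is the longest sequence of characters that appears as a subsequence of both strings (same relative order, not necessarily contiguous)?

7

Pick Z (p #1, q #1), G (p #2, q #2), G (p #4, q #4), W (p #5, q #5), V (p #7, q #8), V (p #8, q #10), R (p #10, q #11); all 7 characters appear in both, in order, and the DP table's final entry dp[10][11] is also 7, so no common subsequence is longer.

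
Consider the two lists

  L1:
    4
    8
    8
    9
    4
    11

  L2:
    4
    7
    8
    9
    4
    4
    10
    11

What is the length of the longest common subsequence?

One common subsequence of length 5: 4 at L1[1]=L2[1], 8 at L1[3]=L2[3], 9 at L1[4]=L2[4], 4 at L1[5]=L2[6], 11 at L1[6]=L2[8]. The LCS DP gives dp[6][8] = 5, so this is optimal.

5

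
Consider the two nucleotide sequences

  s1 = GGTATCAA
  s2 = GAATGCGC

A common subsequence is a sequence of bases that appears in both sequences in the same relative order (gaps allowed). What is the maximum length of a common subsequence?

One common subsequence of length 4: G (s1 #1, s2 #1), then A (s1 #4, s2 #3), then T (s1 #5, s2 #4), then C (s1 #6, s2 #8). The LCS DP gives dp[8][8] = 4, so this is optimal.

4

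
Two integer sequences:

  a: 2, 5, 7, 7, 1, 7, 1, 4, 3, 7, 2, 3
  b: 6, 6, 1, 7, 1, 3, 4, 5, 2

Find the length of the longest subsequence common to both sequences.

5

One common subsequence of length 5: 1 (a #5, b #3); then 7 (a #6, b #4); then 1 (a #7, b #5); then 4 (a #8, b #7); then 2 (a #11, b #9). dp[12][9] = 5 confirms this is the maximum.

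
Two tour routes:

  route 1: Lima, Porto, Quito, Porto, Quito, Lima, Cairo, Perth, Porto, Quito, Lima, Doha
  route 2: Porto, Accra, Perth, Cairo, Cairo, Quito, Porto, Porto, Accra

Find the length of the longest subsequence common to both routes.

One common subsequence of length 4: Porto [2,1], Quito [3,6], Porto [4,7], Porto [9,8]. dp[12][9] = 4 confirms this is the maximum.

4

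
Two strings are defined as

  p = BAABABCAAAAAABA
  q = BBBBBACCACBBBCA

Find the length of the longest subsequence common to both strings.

Taking B at p[1]=q[5]; then A at p[2]=q[6]; then A at p[3]=q[9]; then B at p[4]=q[12]; then B at p[6]=q[13]; then C at p[7]=q[14]; then A at p[15]=q[15] gives a common subsequence of length 7. The LCS DP gives dp[15][15] = 7, so this is optimal.

7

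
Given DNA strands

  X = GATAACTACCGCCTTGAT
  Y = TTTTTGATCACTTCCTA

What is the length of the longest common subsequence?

10

Pick G (X #1, Y #6), A (X #2, Y #7), T (X #3, Y #8), A (X #5, Y #10), C (X #6, Y #11), T (X #7, Y #13), C (X #12, Y #14), C (X #13, Y #15), T (X #15, Y #16), A (X #17, Y #17); all 10 bases appear in both, in order, and the DP table's final entry dp[18][17] is also 10, so no common subsequence is longer.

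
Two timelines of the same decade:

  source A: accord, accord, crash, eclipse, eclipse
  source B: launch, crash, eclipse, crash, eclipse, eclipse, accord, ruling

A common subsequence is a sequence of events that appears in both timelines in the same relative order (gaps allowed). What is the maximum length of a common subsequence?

Pick crash at source A[3]=source B[4] → eclipse at source A[4]=source B[5] → eclipse at source A[5]=source B[6]; all 3 events appear in both, in order. dp[5][8] = 3 confirms this is the maximum.

3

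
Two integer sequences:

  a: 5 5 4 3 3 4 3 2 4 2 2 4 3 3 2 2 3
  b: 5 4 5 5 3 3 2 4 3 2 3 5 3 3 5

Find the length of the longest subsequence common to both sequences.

10

Taking 5 at a[1]=b[3] → 5 at a[2]=b[4] → 3 at a[4]=b[5] → 3 at a[5]=b[6] → 4 at a[6]=b[8] → 3 at a[7]=b[9] → 2 at a[11]=b[10] → 3 at a[13]=b[11] → 3 at a[14]=b[13] → 3 at a[17]=b[14] gives a common subsequence of length 10, and the DP table's final entry dp[17][15] is also 10, so no common subsequence is longer.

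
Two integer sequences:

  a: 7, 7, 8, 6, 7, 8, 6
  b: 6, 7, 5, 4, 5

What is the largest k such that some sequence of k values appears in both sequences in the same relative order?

2

Let dp[i][j] be the LCS length of the first i values of a and the first j values of b. dp[i][j] = dp[i-1][j-1]+1 when the i-th and j-th values match, else max(dp[i-1][j], dp[i][j-1]).
    ·  6  7  5  4  5
 ·  0  0  0  0  0  0
 7  0  0  1  1  1  1
 7  0  0  1  1  1  1
 8  0  0  1  1  1  1
 6  0  1  1  1  1  1
 7  0  1  2  2  2  2
 8  0  1  2  2  2  2
 6  0  1  2  2  2  2
dp[7][5] = 2. One LCS (by backtracking along matches): 6, 7.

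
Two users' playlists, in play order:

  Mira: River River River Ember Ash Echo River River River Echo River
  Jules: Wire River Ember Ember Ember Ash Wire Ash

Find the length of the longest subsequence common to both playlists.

3

Taking River [1,2]; then Ember [4,5]; then Ash [5,8] gives a common subsequence of length 3, and the DP table's final entry dp[11][8] is also 3, so no common subsequence is longer.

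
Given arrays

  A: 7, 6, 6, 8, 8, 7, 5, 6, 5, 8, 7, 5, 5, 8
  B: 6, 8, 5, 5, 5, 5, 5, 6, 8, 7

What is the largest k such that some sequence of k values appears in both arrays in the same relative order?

One common subsequence of length 7: 6 at A[3]=B[1] → 8 at A[4]=B[2] → 5 at A[7]=B[4] → 5 at A[9]=B[5] → 5 at A[12]=B[6] → 5 at A[13]=B[7] → 8 at A[14]=B[9]. The LCS DP gives dp[14][10] = 7, so this is optimal.

7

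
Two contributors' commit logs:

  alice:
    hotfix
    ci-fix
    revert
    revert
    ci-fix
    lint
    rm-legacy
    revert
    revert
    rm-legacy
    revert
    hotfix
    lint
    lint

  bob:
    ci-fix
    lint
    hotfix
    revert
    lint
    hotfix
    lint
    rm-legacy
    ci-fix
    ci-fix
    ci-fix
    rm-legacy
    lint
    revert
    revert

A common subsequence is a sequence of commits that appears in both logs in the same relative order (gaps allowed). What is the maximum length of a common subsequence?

6

Match hotfix [1,6]; then ci-fix [2,10]; then ci-fix [5,11]; then lint [6,13]; then revert [9,14]; then revert [11,15] — 6 commits in the same relative order in both, and the DP table's final entry dp[14][15] is also 6, so no common subsequence is longer.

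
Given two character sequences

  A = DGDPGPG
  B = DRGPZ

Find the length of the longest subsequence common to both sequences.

3

Match D at A[1]=B[1], then G at A[2]=B[3], then P at A[4]=B[4] — 3 characters in the same relative order in both. Since dp[7][5] = 3, nothing longer is possible.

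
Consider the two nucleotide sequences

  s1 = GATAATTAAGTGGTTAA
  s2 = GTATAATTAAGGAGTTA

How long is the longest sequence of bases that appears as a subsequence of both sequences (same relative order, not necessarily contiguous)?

15

Taking G [1,1]; then A [2,3]; then T [3,4]; then A [4,5]; then A [5,6]; then T [6,7]; then T [7,8]; then A [8,9]; then A [9,10]; then G [10,11]; then G [12,12]; then G [13,14]; then T [14,15]; then T [15,16]; then A [17,17] gives a common subsequence of length 15. The LCS DP gives dp[17][17] = 15, so this is optimal.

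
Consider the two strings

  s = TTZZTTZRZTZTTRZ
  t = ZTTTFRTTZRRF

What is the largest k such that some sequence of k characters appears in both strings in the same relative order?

Match T at s[1]=t[3] → T at s[2]=t[4] → T at s[5]=t[7] → T at s[6]=t[8] → Z at s[7]=t[9] → R at s[8]=t[10] → R at s[14]=t[11] — 7 characters in the same relative order in both. dp[15][12] = 7 confirms this is the maximum.

7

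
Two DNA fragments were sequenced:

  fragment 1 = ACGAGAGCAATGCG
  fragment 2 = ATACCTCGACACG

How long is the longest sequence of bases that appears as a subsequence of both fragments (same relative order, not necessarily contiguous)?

8

Taking A at fragment 1[1]=fragment 2[3] → C at fragment 1[2]=fragment 2[7] → G at fragment 1[5]=fragment 2[8] → A at fragment 1[6]=fragment 2[9] → C at fragment 1[8]=fragment 2[10] → A at fragment 1[10]=fragment 2[11] → C at fragment 1[13]=fragment 2[12] → G at fragment 1[14]=fragment 2[13] gives a common subsequence of length 8. Since dp[14][13] = 8, nothing longer is possible.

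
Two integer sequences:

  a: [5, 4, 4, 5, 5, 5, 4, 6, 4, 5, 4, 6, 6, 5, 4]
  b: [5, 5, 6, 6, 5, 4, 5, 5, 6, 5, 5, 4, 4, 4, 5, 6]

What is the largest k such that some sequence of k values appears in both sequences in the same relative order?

Pick 5 (a #1, b #5) → 4 (a #2, b #6) → 5 (a #4, b #8) → 5 (a #5, b #10) → 5 (a #6, b #11) → 4 (a #7, b #13) → 4 (a #9, b #14) → 5 (a #10, b #15) → 6 (a #13, b #16); all 9 values appear in both, in order. Since dp[15][16] = 9, nothing longer is possible.

9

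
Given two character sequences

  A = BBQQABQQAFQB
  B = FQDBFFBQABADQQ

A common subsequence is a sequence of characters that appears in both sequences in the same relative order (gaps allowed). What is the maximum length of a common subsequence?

7

Match B at A[1]=B[4], B at A[2]=B[7], Q at A[4]=B[8], A at A[5]=B[9], B at A[6]=B[10], Q at A[8]=B[13], Q at A[11]=B[14] — 7 characters in the same relative order in both, and the DP table's final entry dp[12][14] is also 7, so no common subsequence is longer.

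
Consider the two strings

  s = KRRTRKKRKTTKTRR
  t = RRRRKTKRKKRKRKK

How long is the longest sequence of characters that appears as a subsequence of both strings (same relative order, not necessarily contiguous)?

10

Match R (s #2, t #2), R (s #3, t #3), R (s #5, t #4), K (s #6, t #5), K (s #7, t #7), R (s #8, t #8), K (s #9, t #9), K (s #12, t #10), R (s #14, t #11), R (s #15, t #13) — 10 characters in the same relative order in both. Since dp[15][15] = 10, nothing longer is possible.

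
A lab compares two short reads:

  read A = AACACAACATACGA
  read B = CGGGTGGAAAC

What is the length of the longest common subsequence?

5

One common subsequence of length 5: C (read A #3, read B #1), A (read A #7, read B #8), A (read A #9, read B #9), A (read A #11, read B #10), C (read A #12, read B #11), and the DP table's final entry dp[14][11] is also 5, so no common subsequence is longer.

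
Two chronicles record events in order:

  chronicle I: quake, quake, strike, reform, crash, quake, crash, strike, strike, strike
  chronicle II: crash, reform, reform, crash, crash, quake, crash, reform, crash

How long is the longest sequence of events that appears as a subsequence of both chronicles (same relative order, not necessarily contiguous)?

Taking reform [4,3], then crash [5,5], then quake [6,6], then crash [7,9] gives a common subsequence of length 4. The LCS DP gives dp[10][9] = 4, so this is optimal.

4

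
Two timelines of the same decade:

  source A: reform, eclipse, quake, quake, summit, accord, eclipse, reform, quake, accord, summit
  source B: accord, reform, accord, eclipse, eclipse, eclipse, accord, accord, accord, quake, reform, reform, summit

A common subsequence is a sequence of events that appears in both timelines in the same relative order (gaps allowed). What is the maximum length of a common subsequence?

5

One common subsequence of length 5: reform at source A[1]=source B[2], then eclipse at source A[2]=source B[6], then quake at source A[3]=source B[10], then reform at source A[8]=source B[12], then summit at source A[11]=source B[13], and the DP table's final entry dp[11][13] is also 5, so no common subsequence is longer.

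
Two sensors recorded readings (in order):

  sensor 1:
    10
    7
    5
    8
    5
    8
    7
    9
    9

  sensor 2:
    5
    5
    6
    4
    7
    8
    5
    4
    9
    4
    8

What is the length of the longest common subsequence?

Let dp[i][j] be the LCS length of the first i values of sensor 1 and the first j values of sensor 2. dp[i][j] = dp[i-1][j-1]+1 when the i-th and j-th values match, else max(dp[i-1][j], dp[i][j-1]).
    ·  5  5  6  4  7  8  5  4  9  4  8
 ·  0  0  0  0  0  0  0  0  0  0  0  0
10  0  0  0  0  0  0  0  0  0  0  0  0
 7  0  0  0  0  0  1  1  1  1  1  1  1
 5  0  1  1  1  1  1  1  2  2  2  2  2
 8  0  1  1  1  1  1  2  2  2  2  2  3
 5  0  1  2  2  2  2  2  3  3  3  3  3
 8  0  1  2  2  2  2  3  3  3  3  3  4
 7  0  1  2  2  2  3  3  3  3  3  3  4
 9  0  1  2  2  2  3  3  3  3  4  4  4
 9  0  1  2  2  2  3  3  3  3  4  4  4
dp[9][11] = 4. One LCS (by backtracking along matches): 7, 8, 5, 8.

4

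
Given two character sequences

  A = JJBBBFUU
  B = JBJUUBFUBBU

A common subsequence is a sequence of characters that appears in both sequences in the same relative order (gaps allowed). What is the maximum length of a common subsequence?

6

Let dp[i][j] be the LCS length of the first i characters of A and the first j characters of B. dp[i][j] = dp[i-1][j-1]+1 when the i-th and j-th characters match, else max(dp[i-1][j], dp[i][j-1]).
    ·  J  B  J  U  U  B  F  U  B  B  U
 ·  0  0  0  0  0  0  0  0  0  0  0  0
 J  0  1  1  1  1  1  1  1  1  1  1  1
 J  0  1  1  2  2  2  2  2  2  2  2  2
 B  0  1  2  2  2  2  3  3  3  3  3  3
 B  0  1  2  2  2  2  3  3  3  4  4  4
 B  0  1  2  2  2  2  3  3  3  4  5  5
 F  0  1  2  2  2  2  3  4  4  4  5  5
 U  0  1  2  2  3  3  3  4  5  5  5  6
 U  0  1  2  2  3  4  4  4  5  5  5  6
dp[8][11] = 6. One LCS (by backtracking along matches): JJBBBU.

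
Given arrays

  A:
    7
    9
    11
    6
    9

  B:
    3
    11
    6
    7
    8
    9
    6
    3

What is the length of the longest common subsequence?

Let dp[i][j] be the LCS length of the first i values of A and the first j values of B. dp[i][j] = dp[i-1][j-1]+1 when the i-th and j-th values match, else max(dp[i-1][j], dp[i][j-1]).
    ·  3 11  6  7  8  9  6  3
 ·  0  0  0  0  0  0  0  0  0
 7  0  0  0  0  1  1  1  1  1
 9  0  0  0  0  1  1  2  2  2
11  0  0  1  1  1  1  2  2  2
 6  0  0  1  2  2  2  2  3  3
 9  0  0  1  2  2  2  3  3  3
dp[5][8] = 3. One LCS (by backtracking along matches): 7, 9, 6.

3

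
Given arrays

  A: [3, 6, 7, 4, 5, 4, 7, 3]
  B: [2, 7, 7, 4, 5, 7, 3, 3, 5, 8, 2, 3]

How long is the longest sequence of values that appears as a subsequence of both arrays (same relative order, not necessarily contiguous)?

5

Let dp[i][j] be the LCS length of the first i values of A and the first j values of B. dp[i][j] = dp[i-1][j-1]+1 when the i-th and j-th values match, else max(dp[i-1][j], dp[i][j-1]).
    ·  2  7  7  4  5  7  3  3  5  8  2  3
 ·  0  0  0  0  0  0  0  0  0  0  0  0  0
 3  0  0  0  0  0  0  0  1  1  1  1  1  1
 6  0  0  0  0  0  0  0  1  1  1  1  1  1
 7  0  0  1  1  1  1  1  1  1  1  1  1  1
 4  0  0  1  1  2  2  2  2  2  2  2  2  2
 5  0  0  1  1  2  3  3  3  3  3  3  3  3
 4  0  0  1  1  2  3  3  3  3  3  3  3  3
 7  0  0  1  2  2  3  4  4  4  4  4  4  4
 3  0  0  1  2  2  3  4  5  5  5  5  5  5
dp[8][12] = 5. One LCS (by backtracking along matches): 7, 4, 5, 7, 3.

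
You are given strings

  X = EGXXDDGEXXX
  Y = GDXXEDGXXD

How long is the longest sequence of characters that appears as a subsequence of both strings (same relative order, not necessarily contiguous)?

7

Let dp[i][j] be the LCS length of the first i characters of X and the first j characters of Y. dp[i][j] = dp[i-1][j-1]+1 when the i-th and j-th characters match, else max(dp[i-1][j], dp[i][j-1]).
    ·  G  D  X  X  E  D  G  X  X  D
 ·  0  0  0  0  0  0  0  0  0  0  0
 E  0  0  0  0  0  1  1  1  1  1  1
 G  0  1  1  1  1  1  1  2  2  2  2
 X  0  1  1  2  2  2  2  2  3  3  3
 X  0  1  1  2  3  3  3  3  3  4  4
 D  0  1  2  2  3  3  4  4  4  4  5
 D  0  1  2  2  3  3  4  4  4  4  5
 G  0  1  2  2  3  3  4  5  5  5  5
 E  0  1  2  2  3  4  4  5  5  5  5
 X  0  1  2  3  3  4  4  5  6  6  6
 X  0  1  2  3  4  4  4  5  6  7  7
 X  0  1  2  3  4  4  4  5  6  7  7
dp[11][10] = 7. One LCS (by backtracking along matches): GXXDGXX.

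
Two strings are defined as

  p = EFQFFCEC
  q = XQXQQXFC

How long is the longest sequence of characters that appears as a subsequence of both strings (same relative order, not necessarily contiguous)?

Let dp[i][j] be the LCS length of the first i characters of p and the first j characters of q. dp[i][j] = dp[i-1][j-1]+1 when the i-th and j-th characters match, else max(dp[i-1][j], dp[i][j-1]).
    ·  X  Q  X  Q  Q  X  F  C
 ·  0  0  0  0  0  0  0  0  0
 E  0  0  0  0  0  0  0  0  0
 F  0  0  0  0  0  0  0  1  1
 Q  0  0  1  1  1  1  1  1  1
 F  0  0  1  1  1  1  1  2  2
 F  0  0  1  1  1  1  1  2  2
 C  0  0  1  1  1  1  1  2  3
 E  0  0  1  1  1  1  1  2  3
 C  0  0  1  1  1  1  1  2  3
dp[8][8] = 3. One LCS (by backtracking along matches): QFC.

3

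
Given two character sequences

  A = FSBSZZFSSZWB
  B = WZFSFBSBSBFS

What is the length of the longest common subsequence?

Pick F (A #1, B #5) → S (A #2, B #7) → B (A #3, B #8) → S (A #4, B #9) → F (A #7, B #11) → S (A #9, B #12); all 6 characters appear in both, in order, and the DP table's final entry dp[12][12] is also 6, so no common subsequence is longer.

6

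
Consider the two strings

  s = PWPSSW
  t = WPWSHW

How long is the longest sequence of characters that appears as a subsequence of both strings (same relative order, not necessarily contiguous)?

Let dp[i][j] be the LCS length of the first i characters of s and the first j characters of t. dp[i][j] = dp[i-1][j-1]+1 when the i-th and j-th characters match, else max(dp[i-1][j], dp[i][j-1]).
    ·  W  P  W  S  H  W
 ·  0  0  0  0  0  0  0
 P  0  0  1  1  1  1  1
 W  0  1  1  2  2  2  2
 P  0  1  2  2  2  2  2
 S  0  1  2  2  3  3  3
 S  0  1  2  2  3  3  3
 W  0  1  2  3  3  3  4
dp[6][6] = 4. One LCS (by backtracking along matches): PWSW.

4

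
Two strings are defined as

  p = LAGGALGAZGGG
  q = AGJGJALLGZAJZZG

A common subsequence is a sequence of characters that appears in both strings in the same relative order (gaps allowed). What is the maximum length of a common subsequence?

9

Match A [2,1]; then G [3,2]; then G [4,4]; then A [5,6]; then L [6,8]; then G [7,9]; then A [8,11]; then Z [9,14]; then G [12,15] — 9 characters in the same relative order in both. dp[12][15] = 9 confirms this is the maximum.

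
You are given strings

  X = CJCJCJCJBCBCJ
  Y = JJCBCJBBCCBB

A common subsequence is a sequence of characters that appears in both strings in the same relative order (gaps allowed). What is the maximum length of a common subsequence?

8

One common subsequence of length 8: J (X #2, Y #1), then J (X #4, Y #2), then C (X #5, Y #3), then C (X #7, Y #5), then J (X #8, Y #6), then B (X #9, Y #8), then C (X #10, Y #10), then B (X #11, Y #12), and the DP table's final entry dp[13][12] is also 8, so no common subsequence is longer.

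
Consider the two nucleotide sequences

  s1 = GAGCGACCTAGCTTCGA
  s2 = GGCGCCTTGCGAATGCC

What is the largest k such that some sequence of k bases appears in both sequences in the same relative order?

Pick G [1,1], then G [3,2], then C [4,3], then G [5,4], then C [7,5], then C [8,6], then T [9,8], then A [10,13], then G [11,15], then C [12,16], then C [15,17]; all 11 bases appear in both, in order. The LCS DP gives dp[17][17] = 11, so this is optimal.

11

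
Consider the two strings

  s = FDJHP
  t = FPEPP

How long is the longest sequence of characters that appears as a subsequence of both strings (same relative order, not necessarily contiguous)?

2

Taking F at s[1]=t[1], then P at s[5]=t[5] gives a common subsequence of length 2. dp[5][5] = 2 confirms this is the maximum.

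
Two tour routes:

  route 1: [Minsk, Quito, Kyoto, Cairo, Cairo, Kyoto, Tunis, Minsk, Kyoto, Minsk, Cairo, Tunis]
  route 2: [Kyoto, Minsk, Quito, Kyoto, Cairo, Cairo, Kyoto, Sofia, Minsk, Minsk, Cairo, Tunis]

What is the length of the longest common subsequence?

10

One common subsequence of length 10: Minsk [1,2]; then Quito [2,3]; then Kyoto [3,4]; then Cairo [4,5]; then Cairo [5,6]; then Kyoto [6,7]; then Minsk [8,9]; then Minsk [10,10]; then Cairo [11,11]; then Tunis [12,12], and the DP table's final entry dp[12][12] is also 10, so no common subsequence is longer.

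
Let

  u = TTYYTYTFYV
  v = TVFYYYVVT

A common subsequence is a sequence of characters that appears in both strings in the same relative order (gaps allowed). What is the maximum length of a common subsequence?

Pick T at u[1]=v[1], then Y at u[3]=v[4], then Y at u[4]=v[5], then Y at u[6]=v[6], then T at u[7]=v[9]; all 5 characters appear in both, in order. dp[10][9] = 5 confirms this is the maximum.

5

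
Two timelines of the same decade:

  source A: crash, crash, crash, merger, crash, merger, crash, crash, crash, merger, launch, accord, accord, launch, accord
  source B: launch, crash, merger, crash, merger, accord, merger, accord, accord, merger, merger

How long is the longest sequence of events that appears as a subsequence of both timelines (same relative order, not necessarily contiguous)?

Match crash at source A[3]=source B[2]; then merger at source A[4]=source B[3]; then crash at source A[5]=source B[4]; then merger at source A[6]=source B[5]; then merger at source A[10]=source B[7]; then accord at source A[12]=source B[8]; then accord at source A[13]=source B[9] — 7 events in the same relative order in both. Since dp[15][11] = 7, nothing longer is possible.

7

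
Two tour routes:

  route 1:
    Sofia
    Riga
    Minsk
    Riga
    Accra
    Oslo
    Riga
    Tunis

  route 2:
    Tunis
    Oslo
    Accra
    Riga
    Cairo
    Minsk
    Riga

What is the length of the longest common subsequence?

3

Taking Riga [2,4]; then Minsk [3,6]; then Riga [7,7] gives a common subsequence of length 3, and the DP table's final entry dp[8][7] is also 3, so no common subsequence is longer.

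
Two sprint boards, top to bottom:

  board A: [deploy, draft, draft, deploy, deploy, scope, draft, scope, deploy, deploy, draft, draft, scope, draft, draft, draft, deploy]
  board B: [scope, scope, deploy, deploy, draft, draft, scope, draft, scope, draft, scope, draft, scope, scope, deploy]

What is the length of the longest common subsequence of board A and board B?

11

One common subsequence of length 11: scope (board A #6, board B #1); then scope (board A #8, board B #2); then deploy (board A #9, board B #3); then deploy (board A #10, board B #4); then draft (board A #11, board B #5); then draft (board A #12, board B #6); then scope (board A #13, board B #7); then draft (board A #14, board B #8); then draft (board A #15, board B #10); then draft (board A #16, board B #12); then deploy (board A #17, board B #15). The LCS DP gives dp[17][15] = 11, so this is optimal.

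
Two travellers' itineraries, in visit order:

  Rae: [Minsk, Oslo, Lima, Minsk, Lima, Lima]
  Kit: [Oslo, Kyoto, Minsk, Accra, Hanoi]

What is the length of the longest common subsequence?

Pick Oslo (Rae #2, Kit #1); then Minsk (Rae #4, Kit #3); all 2 stops appear in both, in order. The LCS DP gives dp[6][5] = 2, so this is optimal.

2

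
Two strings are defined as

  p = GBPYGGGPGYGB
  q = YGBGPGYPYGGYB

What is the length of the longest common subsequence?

8

Taking G (p #1, q #2), B (p #2, q #3), P (p #3, q #8), Y (p #4, q #9), G (p #7, q #10), G (p #9, q #11), Y (p #10, q #12), B (p #12, q #13) gives a common subsequence of length 8. The LCS DP gives dp[12][13] = 8, so this is optimal.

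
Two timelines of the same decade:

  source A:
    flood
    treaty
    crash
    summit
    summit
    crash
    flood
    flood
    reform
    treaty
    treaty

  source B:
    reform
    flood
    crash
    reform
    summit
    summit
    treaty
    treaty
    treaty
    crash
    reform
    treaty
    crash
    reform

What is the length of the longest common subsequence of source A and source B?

Pick flood (source A #1, source B #2), then crash (source A #3, source B #3), then summit (source A #4, source B #5), then summit (source A #5, source B #6), then crash (source A #6, source B #10), then reform (source A #9, source B #11), then treaty (source A #10, source B #12); all 7 events appear in both, in order. Since dp[11][14] = 7, nothing longer is possible.

7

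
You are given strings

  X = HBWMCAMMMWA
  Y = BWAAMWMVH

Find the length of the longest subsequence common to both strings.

5

Let dp[i][j] be the LCS length of the first i characters of X and the first j characters of Y. dp[i][j] = dp[i-1][j-1]+1 when the i-th and j-th characters match, else max(dp[i-1][j], dp[i][j-1]).
    ·  B  W  A  A  M  W  M  V  H
 ·  0  0  0  0  0  0  0  0  0  0
 H  0  0  0  0  0  0  0  0  0  1
 B  0  1  1  1  1  1  1  1  1  1
 W  0  1  2  2  2  2  2  2  2  2
 M  0  1  2  2  2  3  3  3  3  3
 C  0  1  2  2  2  3  3  3  3  3
 A  0  1  2  3  3  3  3  3  3  3
 M  0  1  2  3  3  4  4  4  4  4
 M  0  1  2  3  3  4  4  5  5  5
 M  0  1  2  3  3  4  4  5  5  5
 W  0  1  2  3  3  4  5  5  5  5
 A  0  1  2  3  4  4  5  5  5  5
dp[11][9] = 5. One LCS (by backtracking along matches): BWAMM.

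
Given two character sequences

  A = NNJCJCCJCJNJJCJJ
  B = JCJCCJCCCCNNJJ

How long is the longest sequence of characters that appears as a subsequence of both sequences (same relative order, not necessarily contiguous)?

Match J (A #3, B #1), C (A #4, B #2), J (A #5, B #3), C (A #6, B #4), C (A #7, B #5), J (A #8, B #6), C (A #9, B #10), N (A #11, B #12), J (A #15, B #13), J (A #16, B #14) — 10 characters in the same relative order in both, and the DP table's final entry dp[16][14] is also 10, so no common subsequence is longer.

10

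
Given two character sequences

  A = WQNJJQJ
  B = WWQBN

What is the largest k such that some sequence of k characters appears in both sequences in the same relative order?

One common subsequence of length 3: W at A[1]=B[2], then Q at A[2]=B[3], then N at A[3]=B[5], and the DP table's final entry dp[7][5] is also 3, so no common subsequence is longer.

3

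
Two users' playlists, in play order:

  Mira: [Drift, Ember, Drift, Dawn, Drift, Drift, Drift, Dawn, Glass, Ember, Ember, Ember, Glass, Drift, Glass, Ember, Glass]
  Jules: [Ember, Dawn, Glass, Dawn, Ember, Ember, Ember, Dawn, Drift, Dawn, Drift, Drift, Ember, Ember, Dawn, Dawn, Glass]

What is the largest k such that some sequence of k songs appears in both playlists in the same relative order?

9

One common subsequence of length 9: Ember [2,1], then Dawn [4,2], then Dawn [8,4], then Ember [10,5], then Ember [11,6], then Ember [12,7], then Drift [14,12], then Ember [16,14], then Glass [17,17]. The LCS DP gives dp[17][17] = 9, so this is optimal.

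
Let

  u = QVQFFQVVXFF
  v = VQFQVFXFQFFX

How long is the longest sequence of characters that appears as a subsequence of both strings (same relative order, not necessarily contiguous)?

8

Match V [2,1]; then Q [3,2]; then F [5,3]; then Q [6,4]; then V [7,5]; then X [9,7]; then F [10,10]; then F [11,11] — 8 characters in the same relative order in both. Since dp[11][12] = 8, nothing longer is possible.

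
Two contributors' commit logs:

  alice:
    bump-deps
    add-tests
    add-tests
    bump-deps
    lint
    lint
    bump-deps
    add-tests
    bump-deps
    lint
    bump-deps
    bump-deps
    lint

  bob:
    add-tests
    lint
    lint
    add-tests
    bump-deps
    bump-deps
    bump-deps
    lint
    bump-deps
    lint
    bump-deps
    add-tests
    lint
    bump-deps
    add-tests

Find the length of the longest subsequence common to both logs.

9

Taking add-tests (alice #2, bob #1), add-tests (alice #3, bob #4), bump-deps (alice #4, bob #7), lint (alice #5, bob #8), lint (alice #6, bob #10), bump-deps (alice #7, bob #11), add-tests (alice #8, bob #12), lint (alice #10, bob #13), bump-deps (alice #11, bob #14) gives a common subsequence of length 9. dp[13][15] = 9 confirms this is the maximum.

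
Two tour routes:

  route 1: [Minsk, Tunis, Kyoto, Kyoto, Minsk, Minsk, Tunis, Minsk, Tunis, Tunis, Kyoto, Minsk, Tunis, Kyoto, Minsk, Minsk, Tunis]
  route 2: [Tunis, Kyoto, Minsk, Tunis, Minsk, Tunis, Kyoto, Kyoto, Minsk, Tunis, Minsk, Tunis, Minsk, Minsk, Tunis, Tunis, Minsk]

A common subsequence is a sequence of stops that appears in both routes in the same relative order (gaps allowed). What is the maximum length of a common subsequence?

12

Pick Tunis (route 1 #2, route 2 #1); then Kyoto (route 1 #4, route 2 #2); then Minsk (route 1 #5, route 2 #3); then Minsk (route 1 #6, route 2 #5); then Tunis (route 1 #7, route 2 #6); then Minsk (route 1 #8, route 2 #9); then Tunis (route 1 #10, route 2 #10); then Minsk (route 1 #12, route 2 #11); then Tunis (route 1 #13, route 2 #12); then Minsk (route 1 #15, route 2 #13); then Minsk (route 1 #16, route 2 #14); then Tunis (route 1 #17, route 2 #16); all 12 stops appear in both, in order. The LCS DP gives dp[17][17] = 12, so this is optimal.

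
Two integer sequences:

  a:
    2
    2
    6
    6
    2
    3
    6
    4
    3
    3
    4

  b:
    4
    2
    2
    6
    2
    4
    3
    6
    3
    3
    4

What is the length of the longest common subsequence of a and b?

One common subsequence of length 9: 2 [1,2]; then 2 [2,3]; then 6 [4,4]; then 2 [5,5]; then 3 [6,7]; then 6 [7,8]; then 3 [9,9]; then 3 [10,10]; then 4 [11,11]. Since dp[11][11] = 9, nothing longer is possible.

9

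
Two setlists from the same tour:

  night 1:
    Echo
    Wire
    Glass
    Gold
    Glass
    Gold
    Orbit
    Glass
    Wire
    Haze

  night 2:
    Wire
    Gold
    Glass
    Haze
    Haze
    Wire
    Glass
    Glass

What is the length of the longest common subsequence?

Pick Wire at night 1[2]=night 2[1], Glass at night 1[3]=night 2[3], Glass at night 1[5]=night 2[7], Glass at night 1[8]=night 2[8]; all 4 songs appear in both, in order. The LCS DP gives dp[10][8] = 4, so this is optimal.

4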